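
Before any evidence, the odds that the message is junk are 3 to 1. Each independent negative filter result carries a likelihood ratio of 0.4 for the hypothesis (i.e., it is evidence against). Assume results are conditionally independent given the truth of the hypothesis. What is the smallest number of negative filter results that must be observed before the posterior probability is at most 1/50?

6

Prior odds = 3.
Likelihood ratio per negative filter result = 0.4.
Target odds: 0.02 ÷ 0.98 = 1/49.
Need 3 × 0.4ⁿ ≤ 1/49, i.e. 0.4ⁿ ≤ 1/147.
0.4⁵ = 0.01024 is still above 1/147 but 0.4⁶ = 64/15625 is at or below it, so n = 6.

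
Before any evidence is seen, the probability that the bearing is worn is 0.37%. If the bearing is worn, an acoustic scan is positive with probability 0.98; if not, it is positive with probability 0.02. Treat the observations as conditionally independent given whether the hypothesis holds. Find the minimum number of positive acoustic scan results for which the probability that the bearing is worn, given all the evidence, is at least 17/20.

2

Prior odds = 0.0037/0.9963 = 37/9963.
Likelihood ratio of a positive = 0.98/0.02 = 49.
Target posterior odds = 0.85/0.15 = 17/3.
Need (37/9963) × 49ⁿ ≥ 17/3, i.e. 49ⁿ ≥ 56457/37.
49¹ = 49 falls short of 56457/37 but 49² = 2401 reaches it, so n = 2.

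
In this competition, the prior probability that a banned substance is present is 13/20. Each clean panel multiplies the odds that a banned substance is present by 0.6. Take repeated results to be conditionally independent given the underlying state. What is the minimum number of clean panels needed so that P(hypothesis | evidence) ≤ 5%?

7

Prior odds: 0.65 ÷ 0.35 = 13/7.
Likelihood ratio per clean panel = 0.6.
Target posterior odds = 0.05/0.95 = 1/19.
Need (13/7) × 0.6ⁿ ≤ 1/19, i.e. 0.6ⁿ ≤ 7/247.
0.6⁶ = 729/15625 is still above 7/247 but 0.6⁷ = 2187/78125 is at or below it, so n = 7.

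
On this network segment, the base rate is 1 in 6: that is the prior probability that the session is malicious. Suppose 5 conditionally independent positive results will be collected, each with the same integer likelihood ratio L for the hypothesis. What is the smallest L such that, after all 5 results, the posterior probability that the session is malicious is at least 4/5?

2

Prior odds = (1/6)/(5/6) = 0.2.
Target odds = 0.8/0.2 = 4.
Need L⁵ ≥ 4 ÷ 0.2 = 20.
1⁵ = 1 < 20 ≤ 32 = 2⁵, so L = 2.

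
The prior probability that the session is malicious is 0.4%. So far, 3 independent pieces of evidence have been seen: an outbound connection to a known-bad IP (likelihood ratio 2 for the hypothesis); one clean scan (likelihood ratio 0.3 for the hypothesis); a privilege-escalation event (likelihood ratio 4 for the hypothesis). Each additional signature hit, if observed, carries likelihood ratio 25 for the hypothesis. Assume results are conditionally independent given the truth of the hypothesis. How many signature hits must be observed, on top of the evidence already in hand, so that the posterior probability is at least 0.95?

3

Prior odds = 0.004/0.996 = 1/249.
Combined Bayes factor of the evidence already in hand = 2 × 0.3 × 4 = 2.4.
Odds after that evidence = (1/249) × 2.4 = 4/415.
Target odds = 0.95/0.05 = 19.
Need 25ⁿ ≥ 19 ÷ (4/415) = 1971.25.
25² = 625 falls short of 1971.25 but 25³ = 15625 reaches it, so n = 3.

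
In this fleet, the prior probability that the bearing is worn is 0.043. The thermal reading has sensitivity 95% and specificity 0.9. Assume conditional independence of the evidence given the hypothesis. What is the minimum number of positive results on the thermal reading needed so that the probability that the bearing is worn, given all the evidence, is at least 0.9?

Prior odds: 0.043 ÷ 0.957 = 43/957.
False-positive rate = 1 − 0.9 = 0.1; likelihood ratio of a positive = 0.95/0.1 = 9.5.
Target odds: 0.9 ÷ 0.1 = 9.
Require 9.5ⁿ ≥ 9 ÷ (43/957) = 8613/43.
9.5² = 90.25 falls short of 8613/43 but 9.5³ = 857.375 reaches it, so n = 3.

3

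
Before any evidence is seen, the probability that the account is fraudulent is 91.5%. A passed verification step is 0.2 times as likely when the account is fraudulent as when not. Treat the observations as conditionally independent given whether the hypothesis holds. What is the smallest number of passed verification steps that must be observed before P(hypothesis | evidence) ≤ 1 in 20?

4

Prior odds: 0.915 ÷ 0.085 = 183/17.
Likelihood ratio per passed verification step = 0.2.
Target posterior odds = 0.05/0.95 = 1/19.
Require 0.2ⁿ ≤ 1/19 ÷ (183/17) = 17/3477.
0.2³ = 0.008 is still above 17/3477 but 0.2⁴ = 0.0016 is at or below it, so n = 4.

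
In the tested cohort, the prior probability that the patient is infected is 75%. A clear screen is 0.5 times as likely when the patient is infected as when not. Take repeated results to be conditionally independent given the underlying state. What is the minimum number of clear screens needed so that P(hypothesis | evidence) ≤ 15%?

5

Prior odds: 0.75 ÷ 0.25 = 3.
Likelihood ratio per clear screen = 0.5.
Target odds: 0.15 ÷ 0.85 = 3/17.
Need 3 × 0.5ⁿ ≤ 3/17, i.e. 0.5ⁿ ≤ 1/17.
0.5⁴ = 0.0625 is still above 1/17 but 0.5⁵ = 0.03125 is at or below it, so n = 5.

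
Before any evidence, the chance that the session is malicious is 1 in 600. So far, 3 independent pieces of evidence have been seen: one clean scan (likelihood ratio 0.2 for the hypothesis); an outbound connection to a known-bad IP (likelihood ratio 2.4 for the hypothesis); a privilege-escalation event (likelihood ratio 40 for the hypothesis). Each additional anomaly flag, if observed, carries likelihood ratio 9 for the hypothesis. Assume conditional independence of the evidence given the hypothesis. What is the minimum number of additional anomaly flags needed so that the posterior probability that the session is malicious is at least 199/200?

Prior odds = (1/600)/(599/600) = 1/599.
Combined Bayes factor of the evidence already in hand = 0.2 × 2.4 × 40 = 19.2.
Odds after that evidence = (1/599) × 19.2 = 96/2995.
Target odds = 0.995/0.005 = 199.
Need 9ⁿ ≥ 199 ÷ (96/2995) = 596005/96.
9³ = 729 falls short of 596005/96 but 9⁴ = 6561 reaches it, so n = 4.

4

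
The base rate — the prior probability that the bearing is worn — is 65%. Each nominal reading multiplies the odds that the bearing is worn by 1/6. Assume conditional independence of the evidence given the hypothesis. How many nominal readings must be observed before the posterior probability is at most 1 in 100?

3

Prior odds = 0.65/0.35 = 13/7.
Likelihood ratio per nominal reading = 1/6.
Target odds: 0.01 ÷ 0.99 = 1/99.
Need (13/7) × (1/6)ⁿ ≤ 1/99, i.e. (1/6)ⁿ ≤ 7/1287.
(1/6)² = 1/36 is still above 7/1287 but (1/6)³ = 1/216 is at or below it, so n = 3.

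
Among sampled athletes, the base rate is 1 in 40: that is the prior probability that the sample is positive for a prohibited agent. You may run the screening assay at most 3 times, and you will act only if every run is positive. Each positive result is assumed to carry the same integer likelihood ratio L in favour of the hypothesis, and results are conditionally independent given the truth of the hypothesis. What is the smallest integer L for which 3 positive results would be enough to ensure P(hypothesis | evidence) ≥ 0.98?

Prior odds = 0.025/0.975 = 1/39.
Target odds = 0.98/0.02 = 49.
Need L³ ≥ 49 ÷ (1/39) = 1911.
12³ = 1728 < 1911 ≤ 2197 = 13³, so L = 13.

13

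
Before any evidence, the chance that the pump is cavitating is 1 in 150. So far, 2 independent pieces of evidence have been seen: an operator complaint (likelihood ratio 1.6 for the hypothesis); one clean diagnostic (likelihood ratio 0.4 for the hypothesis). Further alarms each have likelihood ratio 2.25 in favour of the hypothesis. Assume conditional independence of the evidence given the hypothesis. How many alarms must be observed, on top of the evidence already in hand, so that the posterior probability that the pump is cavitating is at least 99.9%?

Prior odds = (1/150)/(149/150) = 1/149.
Combined Bayes factor of the evidence already in hand = 1.6 × 0.4 = 0.64.
Odds after that evidence = (1/149) × 0.64 = 16/3725.
Target odds = 0.999/0.001 = 999.
Need 2.25ⁿ ≥ 999 ÷ (16/3725) = 232579.6875.
2.25¹⁵ ≈191751 falls short of 232579.6875 but 2.25¹⁶ ≈431440 reaches it, so n = 16.

16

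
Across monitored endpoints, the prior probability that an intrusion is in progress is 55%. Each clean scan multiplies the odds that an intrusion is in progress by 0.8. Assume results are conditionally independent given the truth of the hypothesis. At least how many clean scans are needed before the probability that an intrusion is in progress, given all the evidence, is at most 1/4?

6

Prior odds: 0.55 ÷ 0.45 = 11/9.
Likelihood ratio per clean scan = 0.8.
Target posterior odds = 0.25/0.75 = 1/3.
Need (11/9) × 0.8ⁿ ≤ 1/3, i.e. 0.8ⁿ ≤ 3/11.
0.8⁵ = 0.32768 is still above 3/11 but 0.8⁶ = 4096/15625 is at or below it, so n = 6.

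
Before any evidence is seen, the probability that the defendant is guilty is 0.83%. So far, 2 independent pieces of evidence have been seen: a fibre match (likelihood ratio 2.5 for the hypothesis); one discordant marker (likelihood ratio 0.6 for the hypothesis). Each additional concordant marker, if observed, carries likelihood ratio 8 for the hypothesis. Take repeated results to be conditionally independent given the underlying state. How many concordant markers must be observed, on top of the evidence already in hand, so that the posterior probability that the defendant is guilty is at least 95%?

4

Prior odds = 0.0083/0.9917 = 83/9917.
Combined Bayes factor of the evidence already in hand = 2.5 × 0.6 = 1.5.
Odds after that evidence = (83/9917) × 1.5 = 249/19834.
Target odds = 0.95/0.05 = 19.
Need 8ⁿ ≥ 19 ÷ (249/19834) = 376846/249.
8³ = 512 falls short of 376846/249 but 8⁴ = 4096 reaches it, so n = 4.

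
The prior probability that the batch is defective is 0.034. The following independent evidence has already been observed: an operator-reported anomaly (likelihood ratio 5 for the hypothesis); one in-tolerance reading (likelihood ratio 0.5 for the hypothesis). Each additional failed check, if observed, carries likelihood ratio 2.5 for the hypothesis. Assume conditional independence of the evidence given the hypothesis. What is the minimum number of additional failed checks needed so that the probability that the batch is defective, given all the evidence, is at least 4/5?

Prior odds = 0.034/0.966 = 17/483.
Combined Bayes factor of the evidence already in hand = 5 × 0.5 = 2.5.
Odds after that evidence = (17/483) × 2.5 = 85/966.
Target odds = 0.8/0.2 = 4.
Need 2.5ⁿ ≥ 4 ÷ (85/966) = 3864/85.
2.5⁴ = 39.0625 falls short of 3864/85 but 2.5⁵ = 97.65625 reaches it, so n = 5.

5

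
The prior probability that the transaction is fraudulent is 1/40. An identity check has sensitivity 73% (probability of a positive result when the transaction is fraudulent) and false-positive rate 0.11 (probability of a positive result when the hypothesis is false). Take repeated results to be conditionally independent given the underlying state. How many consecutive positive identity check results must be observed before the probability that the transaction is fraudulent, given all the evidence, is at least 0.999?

6

Prior odds: 0.025 ÷ 0.975 = 1/39.
Likelihood ratio of a positive result = 0.73/0.11 = 73/11.
Target posterior odds = 0.999/0.001 = 999.
Need (1/39) × (73/11)ⁿ ≥ 999, i.e. (73/11)ⁿ ≥ 38961.
(73/11)⁵ ≈12872.1 falls short of 38961 but (73/11)⁶ ≈85424.2 reaches it, so n = 6.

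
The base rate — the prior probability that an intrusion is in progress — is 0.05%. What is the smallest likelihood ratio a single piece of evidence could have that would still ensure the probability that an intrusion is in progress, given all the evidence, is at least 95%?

Prior odds = 0.0005/0.9995 = 1/1999.
Target odds = 0.95/0.05 = 19.
Required Bayes factor = 19 ÷ (1/1999) = 37981.

37981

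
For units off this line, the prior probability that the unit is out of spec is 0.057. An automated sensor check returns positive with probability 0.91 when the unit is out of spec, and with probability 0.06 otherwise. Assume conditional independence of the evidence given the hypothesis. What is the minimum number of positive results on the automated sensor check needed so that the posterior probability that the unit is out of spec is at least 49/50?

Prior odds = 0.057/0.943 = 57/943.
Likelihood ratio of a positive result = 0.91/0.06 = 91/6.
Target posterior odds = 0.98/0.02 = 49.
Require (91/6)ⁿ ≥ 49 ÷ (57/943) = 46207/57.
(91/6)² = 8281/36 falls short of 46207/57 but (91/6)³ = 753571/216 reaches it, so n = 3.

3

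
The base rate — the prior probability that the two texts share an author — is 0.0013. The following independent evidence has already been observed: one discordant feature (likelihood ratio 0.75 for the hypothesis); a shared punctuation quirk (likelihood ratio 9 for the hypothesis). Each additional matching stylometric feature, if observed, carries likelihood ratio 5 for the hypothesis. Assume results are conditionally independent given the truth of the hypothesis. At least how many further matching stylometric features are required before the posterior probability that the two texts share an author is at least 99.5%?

Prior odds = 0.0013/0.9987 = 13/9987.
Combined Bayes factor of the evidence already in hand = 0.75 × 9 = 6.75.
Odds after that evidence = (13/9987) × 6.75 = 117/13316.
Target odds = 0.995/0.005 = 199.
Need 5ⁿ ≥ 199 ÷ (117/13316) = 2649884/117.
5⁶ = 15625 falls short of 2649884/117 but 5⁷ = 78125 reaches it, so n = 7.

7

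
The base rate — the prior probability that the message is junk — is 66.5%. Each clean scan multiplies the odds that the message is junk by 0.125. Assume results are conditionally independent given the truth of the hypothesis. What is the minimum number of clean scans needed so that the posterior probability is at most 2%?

Prior odds = 0.665/0.335 = 133/67.
Likelihood ratio per clean scan = 0.125.
Target posterior odds = 0.02/0.98 = 1/49.
Require 0.125ⁿ ≤ 1/49 ÷ (133/67) = 67/6517.
0.125² = 0.015625 is still above 67/6517 but 0.125³ = 0.001953125 is at or below it, so n = 3.

3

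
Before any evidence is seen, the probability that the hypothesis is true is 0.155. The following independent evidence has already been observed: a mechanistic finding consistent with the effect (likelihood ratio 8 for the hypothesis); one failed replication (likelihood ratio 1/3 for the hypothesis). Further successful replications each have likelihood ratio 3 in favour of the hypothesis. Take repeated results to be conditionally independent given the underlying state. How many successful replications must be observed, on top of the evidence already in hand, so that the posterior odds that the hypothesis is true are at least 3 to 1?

2

Prior odds = 0.155/0.845 = 31/169.
Combined Bayes factor of the evidence already in hand = 8 × (1/3) = 8/3.
Odds after that evidence = (31/169) × 8/3 = 248/507.
Target odds = 3.
Need 3ⁿ ≥ 3 ÷ (248/507) = 1521/248.
3¹ = 3 falls short of 1521/248 but 3² = 9 reaches it, so n = 2.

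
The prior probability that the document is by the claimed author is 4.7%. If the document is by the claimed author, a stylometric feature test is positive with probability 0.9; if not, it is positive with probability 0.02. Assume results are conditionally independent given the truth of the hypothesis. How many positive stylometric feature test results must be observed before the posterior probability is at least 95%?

2

Prior odds: 0.047 ÷ 0.953 = 47/953.
Likelihood ratio of a positive = 0.9/0.02 = 45.
Target posterior odds = 0.95/0.05 = 19.
Require 45ⁿ ≥ 19 ÷ (47/953) = 18107/47.
45¹ = 45 falls short of 18107/47 but 45² = 2025 reaches it, so n = 2.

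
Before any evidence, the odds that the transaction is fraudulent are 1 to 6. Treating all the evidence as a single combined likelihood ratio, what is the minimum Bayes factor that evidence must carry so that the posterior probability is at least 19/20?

114

Prior odds = 1/6.
Target odds = 0.95/0.05 = 19.
Required Bayes factor = 19 ÷ (1/6) = 114.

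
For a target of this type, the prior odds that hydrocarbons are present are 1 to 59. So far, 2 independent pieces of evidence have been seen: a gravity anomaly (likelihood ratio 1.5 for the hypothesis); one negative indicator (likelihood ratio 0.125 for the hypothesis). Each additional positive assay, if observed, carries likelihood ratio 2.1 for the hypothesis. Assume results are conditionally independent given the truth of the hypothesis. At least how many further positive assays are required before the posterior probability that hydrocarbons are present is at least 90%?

Prior odds = 1/59.
Combined Bayes factor of the evidence already in hand = 1.5 × 0.125 = 0.1875.
Odds after that evidence = (1/59) × 0.1875 = 3/944.
Target odds = 0.9/0.1 = 9.
Need 2.1ⁿ ≥ 9 ÷ (3/944) = 2832.
2.1¹⁰ ≈1667.99 falls short of 2832 but 2.1¹¹ ≈3502.78 reaches it, so n = 11.

11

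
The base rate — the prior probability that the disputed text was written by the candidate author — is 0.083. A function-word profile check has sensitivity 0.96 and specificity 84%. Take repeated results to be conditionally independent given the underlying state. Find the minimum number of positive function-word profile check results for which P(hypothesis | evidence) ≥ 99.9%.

Prior odds: 0.083 ÷ 0.917 = 83/917.
False-positive rate = 1 − 0.84 = 0.16; likelihood ratio of a positive = 0.96/0.16 = 6.
Target posterior odds = 0.999/0.001 = 999.
Need (83/917) × 6ⁿ ≥ 999, i.e. 6ⁿ ≥ 916083/83.
6⁵ = 7776 falls short of 916083/83 but 6⁶ = 46656 reaches it, so n = 6.

6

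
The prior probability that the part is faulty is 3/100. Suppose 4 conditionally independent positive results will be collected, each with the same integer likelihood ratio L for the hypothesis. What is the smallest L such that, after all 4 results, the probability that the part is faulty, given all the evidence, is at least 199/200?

Prior odds = 0.03/0.97 = 3/97.
Target odds = 0.995/0.005 = 199.
Need L⁴ ≥ 199 ÷ (3/97) = 19303/3.
8⁴ = 4096 < 19303/3 ≤ 6561 = 9⁴, so L = 9.

9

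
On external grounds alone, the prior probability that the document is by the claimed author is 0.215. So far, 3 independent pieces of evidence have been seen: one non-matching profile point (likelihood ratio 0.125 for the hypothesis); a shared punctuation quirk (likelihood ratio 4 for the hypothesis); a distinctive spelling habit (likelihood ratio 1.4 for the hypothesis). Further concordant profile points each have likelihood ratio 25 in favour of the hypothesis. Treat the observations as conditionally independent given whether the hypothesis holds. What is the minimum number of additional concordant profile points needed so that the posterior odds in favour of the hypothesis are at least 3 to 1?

Prior odds = 0.215/0.785 = 43/157.
Combined Bayes factor of the evidence already in hand = 0.125 × 4 × 1.4 = 0.7.
Odds after that evidence = (43/157) × 0.7 = 301/1570.
Target odds = 3.
Need 25ⁿ ≥ 3 ÷ (301/1570) = 4710/301.
25¹ = 25, which meets the required 4710/301; so n = 1.

1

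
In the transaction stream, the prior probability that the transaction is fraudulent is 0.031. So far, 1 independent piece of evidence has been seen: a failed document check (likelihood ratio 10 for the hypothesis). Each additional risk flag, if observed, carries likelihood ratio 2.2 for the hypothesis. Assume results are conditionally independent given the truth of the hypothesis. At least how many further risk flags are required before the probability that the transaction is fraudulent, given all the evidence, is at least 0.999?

Prior odds = 0.031/0.969 = 31/969.
Bayes factor of the evidence already in hand = 10.
Odds after that evidence = (31/969) × 10 = 310/969.
Target odds = 0.999/0.001 = 999.
Need 2.2ⁿ ≥ 999 ÷ (310/969) = 968031/310.
2.2¹⁰ ≈2655.99 falls short of 968031/310 but 2.2¹¹ ≈5843.18 reaches it, so n = 11.

11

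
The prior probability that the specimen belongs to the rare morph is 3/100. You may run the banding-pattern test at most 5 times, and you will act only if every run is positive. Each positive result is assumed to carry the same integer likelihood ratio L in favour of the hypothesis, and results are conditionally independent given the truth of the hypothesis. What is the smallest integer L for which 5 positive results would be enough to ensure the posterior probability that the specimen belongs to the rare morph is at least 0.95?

Prior odds = 0.03/0.97 = 3/97.
Target odds = 0.95/0.05 = 19.
Need L⁵ ≥ 19 ÷ (3/97) = 1843/3.
3⁵ = 243 < 1843/3 ≤ 1024 = 4⁵, so L = 4.

4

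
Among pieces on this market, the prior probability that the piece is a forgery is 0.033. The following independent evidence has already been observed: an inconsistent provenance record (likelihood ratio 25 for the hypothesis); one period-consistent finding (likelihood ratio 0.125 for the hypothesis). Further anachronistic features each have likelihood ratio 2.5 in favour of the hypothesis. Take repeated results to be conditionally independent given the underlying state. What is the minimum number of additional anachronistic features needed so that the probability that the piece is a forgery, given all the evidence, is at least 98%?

7

Prior odds = 0.033/0.967 = 33/967.
Combined Bayes factor of the evidence already in hand = 25 × 0.125 = 3.125.
Odds after that evidence = (33/967) × 3.125 = 825/7736.
Target odds = 0.98/0.02 = 49.
Need 2.5ⁿ ≥ 49 ÷ (825/7736) = 379064/825.
2.5⁶ = 244.140625 falls short of 379064/825 but 2.5⁷ = 610.3515625 reaches it, so n = 7.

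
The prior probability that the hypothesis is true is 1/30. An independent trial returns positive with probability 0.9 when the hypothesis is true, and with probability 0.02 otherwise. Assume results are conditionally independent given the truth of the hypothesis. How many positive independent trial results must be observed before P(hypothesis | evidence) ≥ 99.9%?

Prior odds = (1/30)/(29/30) = 1/29.
Likelihood ratio of a positive result = 0.9/0.02 = 45.
Target odds: 0.999 ÷ 0.001 = 999.
Require 45ⁿ ≥ 999 ÷ (1/29) = 28971.
45² = 2025 falls short of 28971 but 45³ = 91125 reaches it, so n = 3.

3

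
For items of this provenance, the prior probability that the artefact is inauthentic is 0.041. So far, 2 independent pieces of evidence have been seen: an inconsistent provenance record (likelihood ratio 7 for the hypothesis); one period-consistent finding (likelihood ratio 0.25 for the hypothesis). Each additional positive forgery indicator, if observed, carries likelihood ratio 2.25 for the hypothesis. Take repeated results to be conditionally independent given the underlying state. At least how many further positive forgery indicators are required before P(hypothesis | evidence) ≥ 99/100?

9

Prior odds = 0.041/0.959 = 41/959.
Combined Bayes factor of the evidence already in hand = 7 × 0.25 = 1.75.
Odds after that evidence = (41/959) × 1.75 = 41/548.
Target odds = 0.99/0.01 = 99.
Need 2.25ⁿ ≥ 99 ÷ (41/548) = 54252/41.
2.25⁸ = 43046721/65536 falls short of 54252/41 but 2.25⁹ = 387420489/262144 reaches it, so n = 9.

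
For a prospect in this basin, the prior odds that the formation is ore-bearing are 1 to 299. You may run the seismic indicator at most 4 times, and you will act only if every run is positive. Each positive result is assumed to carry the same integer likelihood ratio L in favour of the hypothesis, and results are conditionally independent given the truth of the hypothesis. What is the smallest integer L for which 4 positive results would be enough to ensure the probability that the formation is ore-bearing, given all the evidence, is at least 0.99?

Prior odds = 1/299.
Target odds = 0.99/0.01 = 99.
Need L⁴ ≥ 99 ÷ (1/299) = 29601.
13⁴ = 28561 < 29601 ≤ 38416 = 14⁴, so L = 14.

14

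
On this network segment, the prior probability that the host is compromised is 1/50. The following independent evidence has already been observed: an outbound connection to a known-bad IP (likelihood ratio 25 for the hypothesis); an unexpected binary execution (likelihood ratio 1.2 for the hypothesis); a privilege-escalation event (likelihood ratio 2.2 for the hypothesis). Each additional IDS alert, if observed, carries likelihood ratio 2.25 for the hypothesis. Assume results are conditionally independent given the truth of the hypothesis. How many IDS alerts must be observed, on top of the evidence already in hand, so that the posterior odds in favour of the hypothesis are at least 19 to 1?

4

Prior odds = 0.02/0.98 = 1/49.
Combined Bayes factor of the evidence already in hand = 25 × 1.2 × 2.2 = 66.
Odds after that evidence = (1/49) × 66 = 66/49.
Target odds = 19.
Need 2.25ⁿ ≥ 19 ÷ (66/49) = 931/66.
2.25³ = 11.390625 falls short of 931/66 but 2.25⁴ = 25.62890625 reaches it, so n = 4.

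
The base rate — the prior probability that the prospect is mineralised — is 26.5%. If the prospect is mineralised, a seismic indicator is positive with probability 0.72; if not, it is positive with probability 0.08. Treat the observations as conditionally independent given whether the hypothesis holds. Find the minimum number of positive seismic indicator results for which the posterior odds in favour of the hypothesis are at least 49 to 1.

Prior odds: 0.265 ÷ 0.735 = 53/147.
Likelihood ratio of a positive = 0.72/0.08 = 9.
Target odds = 49.
Require 9ⁿ ≥ 49 ÷ (53/147) = 7203/53.
9² = 81 falls short of 7203/53 but 9³ = 729 reaches it, so n = 3.

3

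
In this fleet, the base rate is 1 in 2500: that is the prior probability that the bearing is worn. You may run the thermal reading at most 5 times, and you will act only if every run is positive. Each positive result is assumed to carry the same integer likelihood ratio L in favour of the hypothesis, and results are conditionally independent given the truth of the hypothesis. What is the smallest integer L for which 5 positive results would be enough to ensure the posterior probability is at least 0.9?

Prior odds = 0.0004/0.9996 = 1/2499.
Target odds = 0.9/0.1 = 9.
Need L⁵ ≥ 9 ÷ (1/2499) = 22491.
7⁵ = 16807 < 22491 ≤ 32768 = 8⁵, so L = 8.

8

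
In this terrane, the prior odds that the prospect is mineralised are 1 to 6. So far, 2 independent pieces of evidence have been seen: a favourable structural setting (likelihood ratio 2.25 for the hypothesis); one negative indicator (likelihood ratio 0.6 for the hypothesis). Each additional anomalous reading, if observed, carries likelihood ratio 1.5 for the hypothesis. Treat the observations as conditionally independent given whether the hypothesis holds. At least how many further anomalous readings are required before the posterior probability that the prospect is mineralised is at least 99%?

Prior odds = 1/6.
Combined Bayes factor of the evidence already in hand = 2.25 × 0.6 = 1.35.
Odds after that evidence = (1/6) × 1.35 = 0.225.
Target odds = 0.99/0.01 = 99.
Need 1.5ⁿ ≥ 99 ÷ 0.225 = 440.
1.5¹⁵ = 14348907/32768 falls short of 440 but 1.5¹⁶ = 43046721/65536 reaches it, so n = 16.

16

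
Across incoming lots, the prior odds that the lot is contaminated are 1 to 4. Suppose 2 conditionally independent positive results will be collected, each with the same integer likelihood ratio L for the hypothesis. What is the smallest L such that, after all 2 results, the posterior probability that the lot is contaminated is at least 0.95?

Prior odds = 0.25.
Target odds = 0.95/0.05 = 19.
Need L² ≥ 19 ÷ 0.25 = 76.
8² = 64 < 76 ≤ 81 = 9², so L = 9.

9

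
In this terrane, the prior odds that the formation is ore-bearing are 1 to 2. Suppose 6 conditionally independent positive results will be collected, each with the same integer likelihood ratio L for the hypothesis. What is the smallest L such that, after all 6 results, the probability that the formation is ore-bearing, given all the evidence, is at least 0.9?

2

Prior odds = 0.5.
Target odds = 0.9/0.1 = 9.
Need L⁶ ≥ 9 ÷ 0.5 = 18.
1⁶ = 1 < 18 ≤ 64 = 2⁶, so L = 2.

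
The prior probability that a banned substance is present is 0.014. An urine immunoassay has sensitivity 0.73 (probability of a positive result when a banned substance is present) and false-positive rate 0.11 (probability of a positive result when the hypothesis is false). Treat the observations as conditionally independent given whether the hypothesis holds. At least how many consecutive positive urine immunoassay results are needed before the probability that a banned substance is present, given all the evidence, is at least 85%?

4

Prior odds = 0.014/0.986 = 7/493.
Likelihood ratio of a positive result = 0.73/0.11 = 73/11.
Target odds: 0.85 ÷ 0.15 = 17/3.
Need (7/493) × (73/11)ⁿ ≥ 17/3, i.e. (73/11)ⁿ ≥ 8381/21.
(73/11)³ = 389017/1331 falls short of 8381/21 but (73/11)⁴ = 28398241/14641 reaches it, so n = 4.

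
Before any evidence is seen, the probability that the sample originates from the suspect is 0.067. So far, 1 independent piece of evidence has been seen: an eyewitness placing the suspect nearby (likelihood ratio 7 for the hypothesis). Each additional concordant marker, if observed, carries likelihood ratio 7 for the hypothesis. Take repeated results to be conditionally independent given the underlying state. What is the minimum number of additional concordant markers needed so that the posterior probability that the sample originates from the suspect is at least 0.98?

3

Prior odds = 0.067/0.933 = 67/933.
Bayes factor of the evidence already in hand = 7.
Odds after that evidence = (67/933) × 7 = 469/933.
Target odds = 0.98/0.02 = 49.
Need 7ⁿ ≥ 49 ÷ (469/933) = 6531/67.
7² = 49 falls short of 6531/67 but 7³ = 343 reaches it, so n = 3.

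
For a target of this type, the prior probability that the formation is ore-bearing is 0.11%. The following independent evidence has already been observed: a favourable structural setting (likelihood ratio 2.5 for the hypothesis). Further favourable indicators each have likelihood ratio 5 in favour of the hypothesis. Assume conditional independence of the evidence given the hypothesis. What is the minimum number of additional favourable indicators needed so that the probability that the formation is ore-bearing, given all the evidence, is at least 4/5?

5

Prior odds = 0.0011/0.9989 = 11/9989.
Bayes factor of the evidence already in hand = 2.5.
Odds after that evidence = (11/9989) × 2.5 = 55/19978.
Target odds = 0.8/0.2 = 4.
Need 5ⁿ ≥ 4 ÷ (55/19978) = 79912/55.
5⁴ = 625 falls short of 79912/55 but 5⁵ = 3125 reaches it, so n = 5.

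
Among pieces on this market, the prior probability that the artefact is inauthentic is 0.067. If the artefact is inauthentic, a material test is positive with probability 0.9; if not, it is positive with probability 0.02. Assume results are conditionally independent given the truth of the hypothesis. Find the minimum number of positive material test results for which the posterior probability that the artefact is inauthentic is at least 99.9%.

3

Prior odds: 0.067 ÷ 0.933 = 67/933.
Likelihood ratio of a positive = 0.9/0.02 = 45.
Target odds: 0.999 ÷ 0.001 = 999.
Need (67/933) × 45ⁿ ≥ 999, i.e. 45ⁿ ≥ 932067/67.
45² = 2025 falls short of 932067/67 but 45³ = 91125 reaches it, so n = 3.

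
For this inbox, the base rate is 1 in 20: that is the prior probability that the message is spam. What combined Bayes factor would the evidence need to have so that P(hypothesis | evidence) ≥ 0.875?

133

Prior odds = 0.05/0.95 = 1/19.
Target odds = 0.875/0.125 = 7.
Required Bayes factor = 7 ÷ (1/19) = 133.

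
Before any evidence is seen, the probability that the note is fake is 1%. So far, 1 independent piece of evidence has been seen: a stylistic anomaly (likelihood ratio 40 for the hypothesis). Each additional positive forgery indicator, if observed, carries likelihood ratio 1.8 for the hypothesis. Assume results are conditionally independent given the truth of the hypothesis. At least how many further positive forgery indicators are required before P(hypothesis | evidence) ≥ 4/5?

Prior odds = 0.01/0.99 = 1/99.
Bayes factor of the evidence already in hand = 40.
Odds after that evidence = (1/99) × 40 = 40/99.
Target odds = 0.8/0.2 = 4.
Need 1.8ⁿ ≥ 4 ÷ (40/99) = 9.9.
1.8³ = 5.832 falls short of 9.9 but 1.8⁴ = 10.4976 reaches it, so n = 4.

4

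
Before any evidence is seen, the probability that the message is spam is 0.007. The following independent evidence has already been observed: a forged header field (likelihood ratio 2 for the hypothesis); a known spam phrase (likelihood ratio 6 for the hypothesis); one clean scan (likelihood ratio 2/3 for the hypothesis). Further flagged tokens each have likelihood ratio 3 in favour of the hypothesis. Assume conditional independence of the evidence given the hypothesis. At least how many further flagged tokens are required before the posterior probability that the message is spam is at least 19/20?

Prior odds = 0.007/0.993 = 7/993.
Combined Bayes factor of the evidence already in hand = 2 × 6 × (2/3) = 8.
Odds after that evidence = (7/993) × 8 = 56/993.
Target odds = 0.95/0.05 = 19.
Need 3ⁿ ≥ 19 ÷ (56/993) = 18867/56.
3⁵ = 243 falls short of 18867/56 but 3⁶ = 729 reaches it, so n = 6.

6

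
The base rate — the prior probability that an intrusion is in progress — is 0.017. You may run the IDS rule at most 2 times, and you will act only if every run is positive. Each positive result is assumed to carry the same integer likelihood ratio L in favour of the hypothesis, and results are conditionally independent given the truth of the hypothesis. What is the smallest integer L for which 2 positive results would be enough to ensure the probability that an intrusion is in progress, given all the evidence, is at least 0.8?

16

Prior odds = 0.017/0.983 = 17/983.
Target odds = 0.8/0.2 = 4.
Need L² ≥ 4 ÷ (17/983) = 3932/17.
15² = 225 < 3932/17 ≤ 256 = 16², so L = 16.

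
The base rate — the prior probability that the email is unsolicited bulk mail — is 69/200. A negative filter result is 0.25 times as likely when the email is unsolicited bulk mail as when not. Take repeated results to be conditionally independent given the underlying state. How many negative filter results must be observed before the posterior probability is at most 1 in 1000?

5

Prior odds: 0.345 ÷ 0.655 = 69/131.
Likelihood ratio per negative filter result = 0.25.
Target posterior odds = 0.001/0.999 = 1/999.
Need (69/131) × 0.25ⁿ ≤ 1/999, i.e. 0.25ⁿ ≤ 131/68931.
0.25⁴ = 0.00390625 is still above 131/68931 but 0.25⁵ = 1/1024 is at or below it, so n = 5.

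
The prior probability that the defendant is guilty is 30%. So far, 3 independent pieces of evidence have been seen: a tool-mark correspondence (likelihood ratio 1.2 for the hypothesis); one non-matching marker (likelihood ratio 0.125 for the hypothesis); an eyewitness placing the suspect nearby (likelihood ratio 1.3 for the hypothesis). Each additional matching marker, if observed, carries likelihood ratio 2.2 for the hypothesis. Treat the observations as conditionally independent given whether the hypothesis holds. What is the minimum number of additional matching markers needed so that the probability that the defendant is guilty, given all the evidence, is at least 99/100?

Prior odds = 0.3/0.7 = 3/7.
Combined Bayes factor of the evidence already in hand = 1.2 × 0.125 × 1.3 = 0.195.
Odds after that evidence = (3/7) × 0.195 = 117/1400.
Target odds = 0.99/0.01 = 99.
Need 2.2ⁿ ≥ 99 ÷ (117/1400) = 15400/13.
2.2⁸ = 214358881/390625 falls short of 15400/13 but 2.2⁹ ≈1207.27 reaches it, so n = 9.

9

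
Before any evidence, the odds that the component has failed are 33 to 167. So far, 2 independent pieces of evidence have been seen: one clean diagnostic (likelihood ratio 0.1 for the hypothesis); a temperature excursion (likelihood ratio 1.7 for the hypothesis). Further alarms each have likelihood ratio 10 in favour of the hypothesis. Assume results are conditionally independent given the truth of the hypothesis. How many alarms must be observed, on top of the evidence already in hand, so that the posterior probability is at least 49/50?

4

Prior odds = 33/167.
Combined Bayes factor of the evidence already in hand = 0.1 × 1.7 = 0.17.
Odds after that evidence = (33/167) × 0.17 = 561/16700.
Target odds = 0.98/0.02 = 49.
Need 10ⁿ ≥ 49 ÷ (561/16700) = 818300/561.
10³ = 1000 falls short of 818300/561 but 10⁴ = 10000 reaches it, so n = 4.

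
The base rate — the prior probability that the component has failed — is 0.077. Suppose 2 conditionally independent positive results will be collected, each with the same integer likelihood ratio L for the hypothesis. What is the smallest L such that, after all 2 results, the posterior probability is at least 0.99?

Prior odds = 0.077/0.923 = 77/923.
Target odds = 0.99/0.01 = 99.
Need L² ≥ 99 ÷ (77/923) = 8307/7.
34² = 1156 < 8307/7 ≤ 1225 = 35², so L = 35.

35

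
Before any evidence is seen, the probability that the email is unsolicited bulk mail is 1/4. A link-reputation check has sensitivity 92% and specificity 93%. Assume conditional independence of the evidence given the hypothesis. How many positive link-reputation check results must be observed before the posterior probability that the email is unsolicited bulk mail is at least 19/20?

2

Prior odds = 0.25/0.75 = 1/3.
False-positive rate = 1 − 0.93 = 0.07; likelihood ratio of a positive = 0.92/0.07 = 92/7.
Target posterior odds = 0.95/0.05 = 19.
Need (1/3) × (92/7)ⁿ ≥ 19, i.e. (92/7)ⁿ ≥ 57.
(92/7)¹ = 92/7 falls short of 57 but (92/7)² = 8464/49 reaches it, so n = 2.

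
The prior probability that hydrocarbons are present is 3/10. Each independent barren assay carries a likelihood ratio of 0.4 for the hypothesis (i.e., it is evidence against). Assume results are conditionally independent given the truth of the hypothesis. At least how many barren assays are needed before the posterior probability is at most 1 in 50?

Prior odds = 0.3/0.7 = 3/7.
Likelihood ratio per barren assay = 0.4.
Target odds: 0.02 ÷ 0.98 = 1/49.
Need (3/7) × 0.4ⁿ ≤ 1/49, i.e. 0.4ⁿ ≤ 1/21.
0.4³ = 0.064 is still above 1/21 but 0.4⁴ = 0.0256 is at or below it, so n = 4.

4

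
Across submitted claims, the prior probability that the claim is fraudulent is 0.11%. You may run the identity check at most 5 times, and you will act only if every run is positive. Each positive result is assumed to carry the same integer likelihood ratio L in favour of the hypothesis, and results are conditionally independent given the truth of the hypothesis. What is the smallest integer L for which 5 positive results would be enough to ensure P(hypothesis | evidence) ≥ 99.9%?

Prior odds = 0.0011/0.9989 = 11/9989.
Target odds = 0.999/0.001 = 999.
Need L⁵ ≥ 999 ÷ (11/9989) = 9979011/11.
15⁵ = 759375 < 9979011/11 ≤ 1048576 = 16⁵, so L = 16.

16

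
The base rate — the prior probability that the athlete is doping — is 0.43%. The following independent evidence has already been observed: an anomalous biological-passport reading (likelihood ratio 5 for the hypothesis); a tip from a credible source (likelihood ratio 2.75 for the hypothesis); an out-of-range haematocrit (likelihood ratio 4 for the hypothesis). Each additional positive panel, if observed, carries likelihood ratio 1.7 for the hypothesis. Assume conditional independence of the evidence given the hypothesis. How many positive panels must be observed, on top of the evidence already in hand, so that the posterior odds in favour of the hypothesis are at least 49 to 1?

Prior odds = 0.0043/0.9957 = 43/9957.
Combined Bayes factor of the evidence already in hand = 5 × 2.75 × 4 = 55.
Odds after that evidence = (43/9957) × 55 = 2365/9957.
Target odds = 49.
Need 1.7ⁿ ≥ 49 ÷ (2365/9957) = 487893/2365.
1.7¹⁰ ≈201.599 falls short of 487893/2365 but 1.7¹¹ ≈342.719 reaches it, so n = 11.

11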